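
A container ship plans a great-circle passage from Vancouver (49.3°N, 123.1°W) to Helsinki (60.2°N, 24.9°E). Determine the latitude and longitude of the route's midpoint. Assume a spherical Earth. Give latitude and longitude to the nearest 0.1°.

≈ (77.8°N, 74.3°W)

Convert each endpoint to a unit vector on the sphere (x = cos φ cos λ, y = cos φ sin λ, z = sin φ).
The central angle between the endpoints is δ = arccos(p₁·p₂) ≈ 1.178 rad (67.5°).
Interpolate at f = 1/2 with slerp weights a = sin((1−f)δ)/sin δ ≈ 0.601, b = sin(fδ)/sin δ ≈ 0.601.
p = a·p₁ + b·p₂ ≈ (0.057, -0.203, 0.978); φ = arcsin(p_z) ≈ 77.85°, λ = atan2(p_y, p_x) ≈ -74.31°.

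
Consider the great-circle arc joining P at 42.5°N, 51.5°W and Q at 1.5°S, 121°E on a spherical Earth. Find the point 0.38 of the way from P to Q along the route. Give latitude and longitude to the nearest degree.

≈ 80°N, 65°E

The haversine formula gives a central angle δ ≈ 2.416 rad (138.5°) between the endpoints.
Interpolate at f = 0.38 with slerp weights a = sin((1−f)δ)/sin δ ≈ 1.504, b = sin(fδ)/sin δ ≈ 1.198.
p = a·p₁ + b·p₂ ≈ (0.073, 0.159, 0.985); φ = arcsin(p_z) ≈ 79.92°, λ = atan2(p_y, p_x) ≈ 65.20°.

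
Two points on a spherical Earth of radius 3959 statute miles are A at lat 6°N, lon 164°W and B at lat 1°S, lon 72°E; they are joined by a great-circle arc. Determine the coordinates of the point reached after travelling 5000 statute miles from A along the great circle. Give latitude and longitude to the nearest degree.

≈ lat 5°N, lon 123°E

Write both endpoints as unit vectors p₁, p₂ with components (cos φ cos λ, cos φ sin λ, sin φ).
The central angle between the endpoints is δ = arccos(p₁·p₂) ≈ 2.163 rad (123.9°). The total great-circle distance is δ·R ≈ 2.163 × 3959 ≈ 8562 mi, so the target fraction is f = 5000/8562 ≈ 0.584.
Interpolate at f ≈ 0.584 with slerp weights a = sin((1−f)δ)/sin δ ≈ 0.944, b = sin(fδ)/sin δ ≈ 1.148.
p = a·p₁ + b·p₂ ≈ (-0.547, 0.833, 0.079); φ = arcsin(p_z) ≈ 4.51°, λ = atan2(p_y, p_x) ≈ 123.30°.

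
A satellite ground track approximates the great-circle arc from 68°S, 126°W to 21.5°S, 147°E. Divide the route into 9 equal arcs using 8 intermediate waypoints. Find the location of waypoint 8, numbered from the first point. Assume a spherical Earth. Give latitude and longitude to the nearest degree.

Convert each endpoint to a unit vector on the sphere (x = cos φ cos λ, y = cos φ sin λ, z = sin φ).
The central angle between the endpoints is δ = arccos(p₁·p₂) ≈ 1.205 rad (69.0°).
Interpolate at f = 8/9 with slerp weights a = sin((1−f)δ)/sin δ ≈ 0.143, b = sin(fδ)/sin δ ≈ 0.940.
p = a·p₁ + b·p₂ ≈ (-0.765, 0.433, -0.477); φ = arcsin(p_z) ≈ -28.49°, λ = atan2(p_y, p_x) ≈ 150.49°.

≈ 28°S, 150°E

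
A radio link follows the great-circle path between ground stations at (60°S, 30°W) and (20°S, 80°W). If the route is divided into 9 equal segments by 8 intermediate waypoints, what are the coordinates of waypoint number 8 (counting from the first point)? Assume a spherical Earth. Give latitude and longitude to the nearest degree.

The haversine formula gives a central angle δ ≈ 0.930 rad (53.3°) between the endpoints.
Interpolate at f = 8/9 with slerp weights a = sin((1−f)δ)/sin δ ≈ 0.129, b = sin(fδ)/sin δ ≈ 0.918.
p = a·p₁ + b·p₂ ≈ (0.205, -0.881, -0.425); φ = arcsin(p_z) ≈ -25.17°, λ = atan2(p_y, p_x) ≈ -76.88°.

≈ (25°S, 77°W)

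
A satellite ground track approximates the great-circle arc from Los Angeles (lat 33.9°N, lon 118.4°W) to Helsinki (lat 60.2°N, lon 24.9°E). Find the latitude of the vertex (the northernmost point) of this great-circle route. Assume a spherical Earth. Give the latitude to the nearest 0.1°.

The great circle lies in the plane with unit normal n̂ = (p₁ × p₂)/|p₁ × p₂|.
Here n̂_z ≈ +0.249; the vertex latitude is φ_max = arccos|n̂_z| ≈ 75.6°.

≈ 75.6°N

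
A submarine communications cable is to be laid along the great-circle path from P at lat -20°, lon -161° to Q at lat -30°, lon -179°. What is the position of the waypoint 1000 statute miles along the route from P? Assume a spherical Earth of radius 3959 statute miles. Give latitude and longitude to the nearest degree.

Write both endpoints as unit vectors p₁, p₂ with components (cos φ cos λ, cos φ sin λ, sin φ).
The central angle between the endpoints is δ = arccos(p₁·p₂) ≈ 0.333 rad (19.1°). The total great-circle distance is δ·R ≈ 0.333 × 3959 ≈ 1319 mi, so the target fraction is f = 1000/1319 ≈ 0.758.
Interpolate at f ≈ 0.758 with slerp weights a = sin((1−f)δ)/sin δ ≈ 0.246, b = sin(fδ)/sin δ ≈ 0.764.
p = a·p₁ + b·p₂ ≈ (-0.880, -0.087, -0.466); φ = arcsin(p_z) ≈ -27.79°, λ = atan2(p_y, p_x) ≈ -174.36°.

≈ lat -28°, lon -174°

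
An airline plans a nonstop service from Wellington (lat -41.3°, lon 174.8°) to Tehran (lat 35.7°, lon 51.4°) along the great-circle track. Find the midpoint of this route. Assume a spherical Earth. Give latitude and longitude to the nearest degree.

≈ lat -6°, lon 109°

The haversine formula gives a central angle δ ≈ 2.376 rad (136.1°) between the endpoints.
Interpolate at f = 1/2 with slerp weights a = sin((1−f)δ)/sin δ ≈ 1.339, b = sin(fδ)/sin δ ≈ 1.339.
p = a·p₁ + b·p₂ ≈ (-0.323, 0.941, -0.102); φ = arcsin(p_z) ≈ -5.87°, λ = atan2(p_y, p_x) ≈ 108.97°.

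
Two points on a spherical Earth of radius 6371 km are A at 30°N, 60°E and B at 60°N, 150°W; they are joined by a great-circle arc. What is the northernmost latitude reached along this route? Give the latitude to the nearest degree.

≈ 77°N

The great circle lies in the plane with unit normal n̂ = (p₁ × p₂)/|p₁ × p₂|.
Here n̂_z ≈ +0.217; the vertex latitude is φ_max = arccos|n̂_z| ≈ 77.5°.
Check via Clairaut: cos φ_max = |cos φ₁| · sin C = cos(30.0°)·sin(14.5°) ≈ 0.217, again giving ≈ 77.5°.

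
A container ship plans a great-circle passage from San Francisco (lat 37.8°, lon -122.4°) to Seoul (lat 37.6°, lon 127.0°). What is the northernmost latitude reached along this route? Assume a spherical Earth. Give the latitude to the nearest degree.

≈ 54°

The great circle lies in the plane with unit normal n̂ = (p₁ × p₂)/|p₁ × p₂|.
Here n̂_z ≈ -0.593; the vertex latitude is φ_max = arccos|n̂_z| ≈ 53.6°.
Check via Clairaut: cos φ_max = |cos φ₁| · sin C = cos(37.8°)·sin(48.6°) ≈ 0.593, again giving ≈ 53.6°.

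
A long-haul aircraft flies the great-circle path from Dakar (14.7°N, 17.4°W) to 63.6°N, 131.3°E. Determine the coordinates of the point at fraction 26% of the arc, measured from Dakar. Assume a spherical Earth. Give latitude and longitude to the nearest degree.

Convert each endpoint to a unit vector on the sphere (x = cos φ cos λ, y = cos φ sin λ, z = sin φ).
The central angle between the endpoints is δ = arccos(p₁·p₂) ≈ 1.711 rad (98.1°).
Interpolate at f = 0.26 with slerp weights a = sin((1−f)δ)/sin δ ≈ 0.964, b = sin(fδ)/sin δ ≈ 0.435.
p = a·p₁ + b·p₂ ≈ (0.762, -0.133, 0.634); φ = arcsin(p_z) ≈ 39.34°, λ = atan2(p_y, p_x) ≈ -9.94°.

≈ 39°N, 10°W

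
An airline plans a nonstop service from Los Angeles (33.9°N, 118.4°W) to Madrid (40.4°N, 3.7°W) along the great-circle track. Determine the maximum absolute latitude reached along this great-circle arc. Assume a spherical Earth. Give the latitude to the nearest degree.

The great circle lies in the plane with unit normal n̂ = (p₁ × p₂)/|p₁ × p₂|.
Here n̂_z ≈ +0.577; the vertex latitude is φ_max = arccos|n̂_z| ≈ 54.8°.

≈ 55°N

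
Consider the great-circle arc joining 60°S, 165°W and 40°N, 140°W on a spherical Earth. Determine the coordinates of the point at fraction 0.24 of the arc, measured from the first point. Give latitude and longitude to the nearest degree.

The haversine formula gives a central angle δ ≈ 1.782 rad (102.1°) between the endpoints.
Interpolate at f = 0.24 with slerp weights a = sin((1−f)δ)/sin δ ≈ 0.999, b = sin(fδ)/sin δ ≈ 0.424.
p = a·p₁ + b·p₂ ≈ (-0.731, -0.338, -0.592); φ = arcsin(p_z) ≈ -36.32°, λ = atan2(p_y, p_x) ≈ -155.19°.

≈ 36°S, 155°W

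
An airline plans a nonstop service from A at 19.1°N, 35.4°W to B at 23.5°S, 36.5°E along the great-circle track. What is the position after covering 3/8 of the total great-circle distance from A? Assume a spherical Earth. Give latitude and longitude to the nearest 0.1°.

Write both endpoints as unit vectors p₁, p₂ with components (cos φ cos λ, cos φ sin λ, sin φ).
The central angle between the endpoints is δ = arccos(p₁·p₂) ≈ 1.432 rad (82.0°).
Interpolate at f = 3/8 with slerp weights a = sin((1−f)δ)/sin δ ≈ 0.788, b = sin(fδ)/sin δ ≈ 0.516.
p = a·p₁ + b·p₂ ≈ (0.987, -0.149, 0.052); φ = arcsin(p_z) ≈ 2.97°, λ = atan2(p_y, p_x) ≈ -8.61°.

≈ 3.0°N, 8.6°W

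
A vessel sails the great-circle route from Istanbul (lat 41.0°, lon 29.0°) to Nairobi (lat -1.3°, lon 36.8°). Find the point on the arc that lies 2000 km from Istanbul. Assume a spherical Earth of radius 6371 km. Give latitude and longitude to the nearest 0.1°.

≈ lat 23.3°, lon 32.8°

Write both endpoints as unit vectors p₁, p₂ with components (cos φ cos λ, cos φ sin λ, sin φ).
The central angle between the endpoints is δ = arccos(p₁·p₂) ≈ 0.749 rad (42.9°). The total great-circle distance is δ·R ≈ 0.749 × 6371 ≈ 4769 km, so the target fraction is f = 2000/4769 ≈ 0.419.
Interpolate at f ≈ 0.419 with slerp weights a = sin((1−f)δ)/sin δ ≈ 0.619, b = sin(fδ)/sin δ ≈ 0.454.
p = a·p₁ + b·p₂ ≈ (0.772, 0.498, 0.396); φ = arcsin(p_z) ≈ 23.31°, λ = atan2(p_y, p_x) ≈ 32.84°.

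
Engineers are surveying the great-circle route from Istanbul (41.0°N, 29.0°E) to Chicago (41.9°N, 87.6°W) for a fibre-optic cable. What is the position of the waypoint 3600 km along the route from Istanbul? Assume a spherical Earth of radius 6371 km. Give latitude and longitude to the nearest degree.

≈ 58°N, 15°W

Convert each endpoint to a unit vector on the sphere (x = cos φ cos λ, y = cos φ sin λ, z = sin φ).
The central angle between the endpoints is δ = arccos(p₁·p₂) ≈ 1.383 rad (79.2°). The total great-circle distance is δ·R ≈ 1.383 × 6371 ≈ 8812 km, so the target fraction is f = 3600/8812 ≈ 0.409.
Interpolate at f ≈ 0.409 with slerp weights a = sin((1−f)δ)/sin δ ≈ 0.743, b = sin(fδ)/sin δ ≈ 0.545.
p = a·p₁ + b·p₂ ≈ (0.507, -0.134, 0.851); φ = arcsin(p_z) ≈ 58.36°, λ = atan2(p_y, p_x) ≈ -14.75°.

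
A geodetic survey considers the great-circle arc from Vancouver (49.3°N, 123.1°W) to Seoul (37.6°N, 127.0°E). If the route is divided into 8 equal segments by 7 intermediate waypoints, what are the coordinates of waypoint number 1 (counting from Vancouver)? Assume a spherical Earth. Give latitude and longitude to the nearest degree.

Convert each endpoint to a unit vector on the sphere (x = cos φ cos λ, y = cos φ sin λ, z = sin φ).
The central angle between the endpoints is δ = arccos(p₁·p₂) ≈ 1.280 rad (73.3°).
Interpolate at f = 1/8 with slerp weights a = sin((1−f)δ)/sin δ ≈ 0.940, b = sin(fδ)/sin δ ≈ 0.166.
p = a·p₁ + b·p₂ ≈ (-0.414, -0.408, 0.814); φ = arcsin(p_z) ≈ 54.47°, λ = atan2(p_y, p_x) ≈ -135.41°.

≈ 54°N, 135°W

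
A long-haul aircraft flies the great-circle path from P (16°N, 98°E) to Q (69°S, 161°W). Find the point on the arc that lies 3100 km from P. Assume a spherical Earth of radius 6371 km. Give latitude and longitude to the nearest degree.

≈ (10°S, 108°E)

The haversine formula gives a central angle δ ≈ 1.900 rad (108.8°) between the endpoints. The total great-circle distance is δ·R ≈ 1.900 × 6371 ≈ 12103 km, so the target fraction is f = 3100/12103 ≈ 0.256.
Interpolate at f ≈ 0.256 with slerp weights a = sin((1−f)δ)/sin δ ≈ 1.044, b = sin(fδ)/sin δ ≈ 0.494.
p = a·p₁ + b·p₂ ≈ (-0.307, 0.936, -0.174); φ = arcsin(p_z) ≈ -10.00°, λ = atan2(p_y, p_x) ≈ 108.17°.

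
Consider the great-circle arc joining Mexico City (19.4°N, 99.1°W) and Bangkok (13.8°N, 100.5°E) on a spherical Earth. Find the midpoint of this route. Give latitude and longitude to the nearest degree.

From cos δ = sin φ₁ sin φ₂ + cos φ₁ cos φ₂ cos Δλ, the central angle is δ ≈ 2.471 rad (141.6°).
Interpolate at f = 1/2 with slerp weights a = sin((1−f)δ)/sin δ ≈ 1.520, b = sin(fδ)/sin δ ≈ 1.520.
p = a·p₁ + b·p₂ ≈ (-0.496, 0.036, 0.868); φ = arcsin(p_z) ≈ 60.19°, λ = atan2(p_y, p_x) ≈ 175.88°.

≈ 60°N, 176°E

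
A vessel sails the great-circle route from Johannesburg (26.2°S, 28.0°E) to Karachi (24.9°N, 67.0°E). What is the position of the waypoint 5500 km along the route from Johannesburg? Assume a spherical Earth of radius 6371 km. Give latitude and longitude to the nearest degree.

≈ 14°N, 58°E

Convert each endpoint to a unit vector on the sphere (x = cos φ cos λ, y = cos φ sin λ, z = sin φ).
The central angle between the endpoints is δ = arccos(p₁·p₂) ≈ 1.108 rad (63.5°). The total great-circle distance is δ·R ≈ 1.108 × 6371 ≈ 7058 km, so the target fraction is f = 5500/7058 ≈ 0.779.
Interpolate at f ≈ 0.779 with slerp weights a = sin((1−f)δ)/sin δ ≈ 0.271, b = sin(fδ)/sin δ ≈ 0.849.
p = a·p₁ + b·p₂ ≈ (0.515, 0.823, 0.238); φ = arcsin(p_z) ≈ 13.78°, λ = atan2(p_y, p_x) ≈ 57.95°.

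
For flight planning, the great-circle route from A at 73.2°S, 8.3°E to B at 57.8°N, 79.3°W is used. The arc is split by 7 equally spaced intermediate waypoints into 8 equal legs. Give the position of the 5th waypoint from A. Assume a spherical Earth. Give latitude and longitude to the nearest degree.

≈ 7°N, 56°W

Write both endpoints as unit vectors p₁, p₂ with components (cos φ cos λ, cos φ sin λ, sin φ).
The central angle between the endpoints is δ = arccos(p₁·p₂) ≈ 2.504 rad (143.5°).
Interpolate at f = 5/8 with slerp weights a = sin((1−f)δ)/sin δ ≈ 1.356, b = sin(fδ)/sin δ ≈ 1.680.
p = a·p₁ + b·p₂ ≈ (0.554, -0.823, 0.124); φ = arcsin(p_z) ≈ 7.11°, λ = atan2(p_y, p_x) ≈ -56.06°.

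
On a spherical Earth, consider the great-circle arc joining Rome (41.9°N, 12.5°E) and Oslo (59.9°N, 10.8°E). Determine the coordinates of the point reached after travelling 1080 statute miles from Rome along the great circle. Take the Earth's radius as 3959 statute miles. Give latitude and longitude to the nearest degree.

Convert each endpoint to a unit vector on the sphere (x = cos φ cos λ, y = cos φ sin λ, z = sin φ).
The central angle between the endpoints is δ = arccos(p₁·p₂) ≈ 0.315 rad (18.0°). The total great-circle distance is δ·R ≈ 0.315 × 3959 ≈ 1246 mi, so the target fraction is f = 1080/1246 ≈ 0.867.
Interpolate at f ≈ 0.867 with slerp weights a = sin((1−f)δ)/sin δ ≈ 0.135, b = sin(fδ)/sin δ ≈ 0.870.
p = a·p₁ + b·p₂ ≈ (0.527, 0.104, 0.843); φ = arcsin(p_z) ≈ 57.51°, λ = atan2(p_y, p_x) ≈ 11.12°.

≈ (58°N, 11°E)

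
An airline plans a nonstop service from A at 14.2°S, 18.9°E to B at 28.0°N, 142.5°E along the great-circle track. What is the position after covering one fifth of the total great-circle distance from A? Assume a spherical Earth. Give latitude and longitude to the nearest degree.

The haversine formula gives a central angle δ ≈ 2.200 rad (126.1°) between the endpoints.
Interpolate at f = 1/5 with slerp weights a = sin((1−f)δ)/sin δ ≈ 1.215, b = sin(fδ)/sin δ ≈ 0.527.
p = a·p₁ + b·p₂ ≈ (0.745, 0.665, -0.051); φ = arcsin(p_z) ≈ -2.90°, λ = atan2(p_y, p_x) ≈ 41.74°.

≈ 3°S, 42°E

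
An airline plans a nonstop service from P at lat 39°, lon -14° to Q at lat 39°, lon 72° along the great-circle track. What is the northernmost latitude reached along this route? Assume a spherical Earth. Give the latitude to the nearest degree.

≈ 48°

The great circle lies in the plane with unit normal n̂ = (p₁ × p₂)/|p₁ × p₂|.
Here n̂_z ≈ +0.670; the vertex latitude is φ_max = arccos|n̂_z| ≈ 47.9°.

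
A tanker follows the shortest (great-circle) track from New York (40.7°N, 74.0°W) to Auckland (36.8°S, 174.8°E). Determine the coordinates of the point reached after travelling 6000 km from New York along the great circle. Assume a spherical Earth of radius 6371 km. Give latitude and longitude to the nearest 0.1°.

Write both endpoints as unit vectors p₁, p₂ with components (cos φ cos λ, cos φ sin λ, sin φ).
The central angle between the endpoints is δ = arccos(p₁·p₂) ≈ 2.227 rad (127.6°). The total great-circle distance is δ·R ≈ 2.227 × 6371 ≈ 14189 km, so the target fraction is f = 6000/14189 ≈ 0.423.
Interpolate at f ≈ 0.423 with slerp weights a = sin((1−f)δ)/sin δ ≈ 1.211, b = sin(fδ)/sin δ ≈ 1.021.
p = a·p₁ + b·p₂ ≈ (-0.561, -0.809, 0.178); φ = arcsin(p_z) ≈ 10.28°, λ = atan2(p_y, p_x) ≈ -124.74°.

≈ (10.3°N, 124.7°W)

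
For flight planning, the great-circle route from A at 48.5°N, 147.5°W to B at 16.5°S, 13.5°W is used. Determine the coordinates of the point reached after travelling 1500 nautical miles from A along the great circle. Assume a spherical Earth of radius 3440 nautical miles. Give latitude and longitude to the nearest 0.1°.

Convert each endpoint to a unit vector on the sphere (x = cos φ cos λ, y = cos φ sin λ, z = sin φ).
The central angle between the endpoints is δ = arccos(p₁·p₂) ≈ 2.284 rad (130.8°). The total great-circle distance is δ·R ≈ 2.284 × 3440 ≈ 7856 nmi, so the target fraction is f = 1500/7856 ≈ 0.191.
Interpolate at f ≈ 0.191 with slerp weights a = sin((1−f)δ)/sin δ ≈ 1.272, b = sin(fδ)/sin δ ≈ 0.558.
p = a·p₁ + b·p₂ ≈ (-0.190, -0.578, 0.794); φ = arcsin(p_z) ≈ 52.54°, λ = atan2(p_y, p_x) ≈ -108.21°.

≈ 52.5°N, 108.2°W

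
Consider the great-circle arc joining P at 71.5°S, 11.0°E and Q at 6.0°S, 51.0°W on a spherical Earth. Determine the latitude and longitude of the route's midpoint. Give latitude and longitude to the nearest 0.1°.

From cos δ = sin φ₁ sin φ₂ + cos φ₁ cos φ₂ cos Δλ, the central angle is δ ≈ 1.321 rad (75.7°).
Interpolate at f = 1/2 with slerp weights a = sin((1−f)δ)/sin δ ≈ 0.633, b = sin(fδ)/sin δ ≈ 0.633.
p = a·p₁ + b·p₂ ≈ (0.593, -0.451, -0.667); φ = arcsin(p_z) ≈ -41.81°, λ = atan2(p_y, p_x) ≈ -37.23°.

≈ 41.8°S, 37.2°W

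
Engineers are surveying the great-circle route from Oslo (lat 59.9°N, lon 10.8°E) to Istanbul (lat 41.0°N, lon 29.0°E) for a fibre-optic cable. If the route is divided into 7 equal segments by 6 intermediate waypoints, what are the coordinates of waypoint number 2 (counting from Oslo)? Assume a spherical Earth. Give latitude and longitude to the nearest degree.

≈ lat 55°N, lon 18°E

Write both endpoints as unit vectors p₁, p₂ with components (cos φ cos λ, cos φ sin λ, sin φ).
The central angle between the endpoints is δ = arccos(p₁·p₂) ≈ 0.384 rad (22.0°).
Interpolate at f = 2/7 with slerp weights a = sin((1−f)δ)/sin δ ≈ 0.723, b = sin(fδ)/sin δ ≈ 0.292.
p = a·p₁ + b·p₂ ≈ (0.549, 0.175, 0.817); φ = arcsin(p_z) ≈ 54.81°, λ = atan2(p_y, p_x) ≈ 17.67°.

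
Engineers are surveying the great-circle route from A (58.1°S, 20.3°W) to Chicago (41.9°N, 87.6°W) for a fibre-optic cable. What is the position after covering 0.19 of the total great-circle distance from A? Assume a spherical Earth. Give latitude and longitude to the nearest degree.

≈ (41°S, 42°W)

Write both endpoints as unit vectors p₁, p₂ with components (cos φ cos λ, cos φ sin λ, sin φ).
The central angle between the endpoints is δ = arccos(p₁·p₂) ≈ 1.999 rad (114.5°).
Interpolate at f = 0.19 with slerp weights a = sin((1−f)δ)/sin δ ≈ 1.098, b = sin(fδ)/sin δ ≈ 0.408.
p = a·p₁ + b·p₂ ≈ (0.557, -0.504, -0.660); φ = arcsin(p_z) ≈ -41.30°, λ = atan2(p_y, p_x) ≈ -42.17°.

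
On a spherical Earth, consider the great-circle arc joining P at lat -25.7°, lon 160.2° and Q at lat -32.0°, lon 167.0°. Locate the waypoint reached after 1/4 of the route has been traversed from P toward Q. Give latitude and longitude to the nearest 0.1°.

≈ lat -27.3°, lon 161.8°

From cos δ = sin φ₁ sin φ₂ + cos φ₁ cos φ₂ cos Δλ, the central angle is δ ≈ 0.151 rad (8.7°).
Interpolate at f = 1/4 with slerp weights a = sin((1−f)δ)/sin δ ≈ 0.751, b = sin(fδ)/sin δ ≈ 0.251.
p = a·p₁ + b·p₂ ≈ (-0.844, 0.277, -0.459); φ = arcsin(p_z) ≈ -27.31°, λ = atan2(p_y, p_x) ≈ 161.82°.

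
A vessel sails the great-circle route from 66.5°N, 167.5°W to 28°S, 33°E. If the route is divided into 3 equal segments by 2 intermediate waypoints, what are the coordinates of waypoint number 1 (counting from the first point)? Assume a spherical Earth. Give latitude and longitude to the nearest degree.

≈ 62°N, 61°E

Convert each endpoint to a unit vector on the sphere (x = cos φ cos λ, y = cos φ sin λ, z = sin φ).
The central angle between the endpoints is δ = arccos(p₁·p₂) ≈ 2.435 rad (139.5°).
Interpolate at f = 1/3 with slerp weights a = sin((1−f)δ)/sin δ ≈ 1.537, b = sin(fδ)/sin δ ≈ 1.117.
p = a·p₁ + b·p₂ ≈ (0.228, 0.404, 0.886); φ = arcsin(p_z) ≈ 62.33°, λ = atan2(p_y, p_x) ≈ 60.54°.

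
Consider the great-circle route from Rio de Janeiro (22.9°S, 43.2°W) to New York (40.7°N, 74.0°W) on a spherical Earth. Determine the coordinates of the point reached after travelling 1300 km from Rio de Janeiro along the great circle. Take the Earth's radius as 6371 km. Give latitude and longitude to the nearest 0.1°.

≈ (12.2°S, 48.1°W)

The haversine formula gives a central angle δ ≈ 1.217 rad (69.7°) between the endpoints. The total great-circle distance is δ·R ≈ 1.217 × 6371 ≈ 7756 km, so the target fraction is f = 1300/7756 ≈ 0.168.
Interpolate at f ≈ 0.168 with slerp weights a = sin((1−f)δ)/sin δ ≈ 0.904, b = sin(fδ)/sin δ ≈ 0.216.
p = a·p₁ + b·p₂ ≈ (0.653, -0.728, -0.211); φ = arcsin(p_z) ≈ -12.19°, λ = atan2(p_y, p_x) ≈ -48.12°.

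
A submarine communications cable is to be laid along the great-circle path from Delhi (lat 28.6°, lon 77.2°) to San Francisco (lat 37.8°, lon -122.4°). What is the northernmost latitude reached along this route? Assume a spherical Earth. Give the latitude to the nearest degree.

≈ 76°

The great circle lies in the plane with unit normal n̂ = (p₁ × p₂)/|p₁ × p₂|.
Here n̂_z ≈ +0.249; the vertex latitude is φ_max = arccos|n̂_z| ≈ 75.6°.
Check via Clairaut: cos φ_max = |cos φ₁| · sin C = cos(28.6°)·sin(16.5°) ≈ 0.249, again giving ≈ 75.6°.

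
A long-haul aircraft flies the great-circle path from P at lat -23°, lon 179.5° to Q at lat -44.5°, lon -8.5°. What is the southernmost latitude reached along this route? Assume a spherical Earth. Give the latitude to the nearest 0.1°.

The great circle lies in the plane with unit normal n̂ = (p₁ × p₂)/|p₁ × p₂|.
Here n̂_z ≈ +0.099; the vertex latitude is φ_max = arccos|n̂_z| ≈ 84.3°.
Check via Clairaut: cos φ_max = |cos φ₁| · sin C = cos(23.0°)·sin(173.8°) ≈ 0.099, again giving ≈ 84.3°.

≈ -84.3°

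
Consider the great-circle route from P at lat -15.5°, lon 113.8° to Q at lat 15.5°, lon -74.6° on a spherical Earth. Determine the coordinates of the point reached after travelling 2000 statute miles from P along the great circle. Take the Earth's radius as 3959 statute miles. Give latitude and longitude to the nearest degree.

≈ lat -13°, lon 144°

Convert each endpoint to a unit vector on the sphere (x = cos φ cos λ, y = cos φ sin λ, z = sin φ).
The central angle between the endpoints is δ = arccos(p₁·p₂) ≈ 3.000 rad (171.9°). The total great-circle distance is δ·R ≈ 3.000 × 3959 ≈ 11878 mi, so the target fraction is f = 2000/11878 ≈ 0.168.
Interpolate at f ≈ 0.168 with slerp weights a = sin((1−f)δ)/sin δ ≈ 4.278, b = sin(fδ)/sin δ ≈ 3.437.
p = a·p₁ + b·p₂ ≈ (-0.784, 0.579, -0.225); φ = arcsin(p_z) ≈ -12.99°, λ = atan2(p_y, p_x) ≈ 143.57°.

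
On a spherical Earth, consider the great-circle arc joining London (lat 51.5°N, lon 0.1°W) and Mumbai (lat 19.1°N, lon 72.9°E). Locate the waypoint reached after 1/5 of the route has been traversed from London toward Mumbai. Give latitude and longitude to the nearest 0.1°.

≈ lat 49.5°N, lon 20.1°E

Write both endpoints as unit vectors p₁, p₂ with components (cos φ cos λ, cos φ sin λ, sin φ).
The central angle between the endpoints is δ = arccos(p₁·p₂) ≈ 1.128 rad (64.7°).
Interpolate at f = 1/5 with slerp weights a = sin((1−f)δ)/sin δ ≈ 0.869, b = sin(fδ)/sin δ ≈ 0.248.
p = a·p₁ + b·p₂ ≈ (0.610, 0.223, 0.761); φ = arcsin(p_z) ≈ 49.54°, λ = atan2(p_y, p_x) ≈ 20.07°.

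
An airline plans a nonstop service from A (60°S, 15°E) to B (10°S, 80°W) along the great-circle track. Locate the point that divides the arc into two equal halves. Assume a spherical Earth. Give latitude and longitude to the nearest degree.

≈ (44°S, 52°W)

Write both endpoints as unit vectors p₁, p₂ with components (cos φ cos λ, cos φ sin λ, sin φ).
The central angle between the endpoints is δ = arccos(p₁·p₂) ≈ 1.463 rad (83.8°).
Interpolate at f = 1/2 with slerp weights a = sin((1−f)δ)/sin δ ≈ 0.672, b = sin(fδ)/sin δ ≈ 0.672.
p = a·p₁ + b·p₂ ≈ (0.439, -0.565, -0.699); φ = arcsin(p_z) ≈ -44.31°, λ = atan2(p_y, p_x) ≈ -52.11°.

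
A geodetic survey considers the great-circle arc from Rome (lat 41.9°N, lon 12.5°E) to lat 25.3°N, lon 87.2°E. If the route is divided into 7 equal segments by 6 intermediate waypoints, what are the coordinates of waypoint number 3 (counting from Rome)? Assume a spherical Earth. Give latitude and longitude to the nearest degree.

≈ lat 41°N, lon 48°E

Convert each endpoint to a unit vector on the sphere (x = cos φ cos λ, y = cos φ sin λ, z = sin φ).
The central angle between the endpoints is δ = arccos(p₁·p₂) ≈ 1.089 rad (62.4°).
Interpolate at f = 3/7 with slerp weights a = sin((1−f)δ)/sin δ ≈ 0.658, b = sin(fδ)/sin δ ≈ 0.508.
p = a·p₁ + b·p₂ ≈ (0.500, 0.565, 0.656); φ = arcsin(p_z) ≈ 41.02°, λ = atan2(p_y, p_x) ≈ 48.44°.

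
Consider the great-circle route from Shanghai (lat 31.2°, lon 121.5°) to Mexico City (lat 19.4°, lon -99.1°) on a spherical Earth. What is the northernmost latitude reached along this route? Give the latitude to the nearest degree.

≈ 54°

The great circle lies in the plane with unit normal n̂ = (p₁ × p₂)/|p₁ × p₂|.
Here n̂_z ≈ +0.585; the vertex latitude is φ_max = arccos|n̂_z| ≈ 54.2°.
Check via Clairaut: cos φ_max = |cos φ₁| · sin C = cos(31.2°)·sin(43.1°) ≈ 0.585, again giving ≈ 54.2°.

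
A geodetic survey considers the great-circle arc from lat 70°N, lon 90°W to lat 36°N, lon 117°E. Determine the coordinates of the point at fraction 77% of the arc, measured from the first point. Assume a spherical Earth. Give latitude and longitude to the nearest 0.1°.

Write both endpoints as unit vectors p₁, p₂ with components (cos φ cos λ, cos φ sin λ, sin φ).
The central angle between the endpoints is δ = arccos(p₁·p₂) ≈ 1.260 rad (72.2°).
Interpolate at f = 0.77 with slerp weights a = sin((1−f)δ)/sin δ ≈ 0.300, b = sin(fδ)/sin δ ≈ 0.867.
p = a·p₁ + b·p₂ ≈ (-0.318, 0.522, 0.791); φ = arcsin(p_z) ≈ 52.31°, λ = atan2(p_y, p_x) ≈ 121.37°.

≈ lat 52.3°N, lon 121.4°E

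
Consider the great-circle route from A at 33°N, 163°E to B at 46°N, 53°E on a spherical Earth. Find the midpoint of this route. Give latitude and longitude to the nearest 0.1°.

Write both endpoints as unit vectors p₁, p₂ with components (cos φ cos λ, cos φ sin λ, sin φ).
The central angle between the endpoints is δ = arccos(p₁·p₂) ≈ 1.377 rad (78.9°).
Interpolate at f = 1/2 with slerp weights a = sin((1−f)δ)/sin δ ≈ 0.648, b = sin(fδ)/sin δ ≈ 0.648.
p = a·p₁ + b·p₂ ≈ (-0.249, 0.518, 0.818); φ = arcsin(p_z) ≈ 54.93°, λ = atan2(p_y, p_x) ≈ 115.64°.

≈ 54.9°N, 115.6°E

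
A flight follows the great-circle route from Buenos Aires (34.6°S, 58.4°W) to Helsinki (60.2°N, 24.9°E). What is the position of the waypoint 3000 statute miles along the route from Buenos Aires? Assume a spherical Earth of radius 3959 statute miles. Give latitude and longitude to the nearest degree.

The haversine formula gives a central angle δ ≈ 2.032 rad (116.4°) between the endpoints. The total great-circle distance is δ·R ≈ 2.032 × 3959 ≈ 8045 mi, so the target fraction is f = 3000/8045 ≈ 0.373.
Interpolate at f ≈ 0.373 with slerp weights a = sin((1−f)δ)/sin δ ≈ 1.068, b = sin(fδ)/sin δ ≈ 0.767.
p = a·p₁ + b·p₂ ≈ (0.807, -0.588, 0.060); φ = arcsin(p_z) ≈ 3.42°, λ = atan2(p_y, p_x) ≈ -36.10°.

≈ 3°N, 36°W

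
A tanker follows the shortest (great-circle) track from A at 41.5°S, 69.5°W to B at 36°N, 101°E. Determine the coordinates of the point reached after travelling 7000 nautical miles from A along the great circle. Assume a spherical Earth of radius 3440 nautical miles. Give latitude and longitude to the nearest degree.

Write both endpoints as unit vectors p₁, p₂ with components (cos φ cos λ, cos φ sin λ, sin φ).
The central angle between the endpoints is δ = arccos(p₁·p₂) ≈ 2.981 rad (170.8°). The total great-circle distance is δ·R ≈ 2.981 × 3440 ≈ 10254 nmi, so the target fraction is f = 7000/10254 ≈ 0.683.
Interpolate at f ≈ 0.683 with slerp weights a = sin((1−f)δ)/sin δ ≈ 5.063, b = sin(fδ)/sin δ ≈ 5.582.
p = a·p₁ + b·p₂ ≈ (0.466, 0.882, -0.073); φ = arcsin(p_z) ≈ -4.21°, λ = atan2(p_y, p_x) ≈ 62.13°.

≈ 4°S, 62°E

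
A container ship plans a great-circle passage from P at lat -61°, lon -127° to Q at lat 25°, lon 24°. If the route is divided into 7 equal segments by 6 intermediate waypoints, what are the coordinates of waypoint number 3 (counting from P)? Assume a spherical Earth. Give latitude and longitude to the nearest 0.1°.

≈ lat -48.9°, lon -8.4°

From cos δ = sin φ₁ sin φ₂ + cos φ₁ cos φ₂ cos Δλ, the central angle is δ ≈ 2.425 rad (138.9°).
Interpolate at f = 3/7 with slerp weights a = sin((1−f)δ)/sin δ ≈ 1.496, b = sin(fδ)/sin δ ≈ 1.312.
p = a·p₁ + b·p₂ ≈ (0.650, -0.096, -0.754); φ = arcsin(p_z) ≈ -48.94°, λ = atan2(p_y, p_x) ≈ -8.37°.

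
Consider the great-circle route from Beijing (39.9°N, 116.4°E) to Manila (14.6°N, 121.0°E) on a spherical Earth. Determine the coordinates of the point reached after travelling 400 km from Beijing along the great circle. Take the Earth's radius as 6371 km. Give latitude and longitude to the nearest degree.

From cos δ = sin φ₁ sin φ₂ + cos φ₁ cos φ₂ cos Δλ, the central angle is δ ≈ 0.447 rad (25.6°). The total great-circle distance is δ·R ≈ 0.447 × 6371 ≈ 2849 km, so the target fraction is f = 400/2849 ≈ 0.140.
Interpolate at f ≈ 0.140 with slerp weights a = sin((1−f)δ)/sin δ ≈ 0.867, b = sin(fδ)/sin δ ≈ 0.145.
p = a·p₁ + b·p₂ ≈ (-0.368, 0.716, 0.593); φ = arcsin(p_z) ≈ 36.36°, λ = atan2(p_y, p_x) ≈ 117.20°.

≈ (36°N, 117°E)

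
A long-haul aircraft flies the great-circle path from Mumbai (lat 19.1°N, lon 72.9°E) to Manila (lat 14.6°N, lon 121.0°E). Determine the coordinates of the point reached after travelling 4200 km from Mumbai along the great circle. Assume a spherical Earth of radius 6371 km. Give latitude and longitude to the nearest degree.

Convert each endpoint to a unit vector on the sphere (x = cos φ cos λ, y = cos φ sin λ, z = sin φ).
The central angle between the endpoints is δ = arccos(p₁·p₂) ≈ 0.805 rad (46.1°). The total great-circle distance is δ·R ≈ 0.805 × 6371 ≈ 5128 km, so the target fraction is f = 4200/5128 ≈ 0.819.
Interpolate at f ≈ 0.819 with slerp weights a = sin((1−f)δ)/sin δ ≈ 0.201, b = sin(fδ)/sin δ ≈ 0.850.
p = a·p₁ + b·p₂ ≈ (-0.368, 0.887, 0.280); φ = arcsin(p_z) ≈ 16.27°, λ = atan2(p_y, p_x) ≈ 112.51°.

≈ lat 16°N, lon 113°E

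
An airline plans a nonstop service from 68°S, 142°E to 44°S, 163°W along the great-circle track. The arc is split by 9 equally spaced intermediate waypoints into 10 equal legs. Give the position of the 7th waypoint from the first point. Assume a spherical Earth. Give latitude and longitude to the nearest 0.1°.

Write both endpoints as unit vectors p₁, p₂ with components (cos φ cos λ, cos φ sin λ, sin φ).
The central angle between the endpoints is δ = arccos(p₁·p₂) ≈ 0.646 rad (37.0°).
Interpolate at f = 7/10 with slerp weights a = sin((1−f)δ)/sin δ ≈ 0.320, b = sin(fδ)/sin δ ≈ 0.726.
p = a·p₁ + b·p₂ ≈ (-0.594, -0.079, -0.801); φ = arcsin(p_z) ≈ -53.21°, λ = atan2(p_y, p_x) ≈ -172.43°.

≈ 53.2°S, 172.4°W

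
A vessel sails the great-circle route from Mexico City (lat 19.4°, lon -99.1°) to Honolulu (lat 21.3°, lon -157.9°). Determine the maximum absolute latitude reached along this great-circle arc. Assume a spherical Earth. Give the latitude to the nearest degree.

The great circle lies in the plane with unit normal n̂ = (p₁ × p₂)/|p₁ × p₂|.
Here n̂_z ≈ -0.919; the vertex latitude is φ_max = arccos|n̂_z| ≈ 23.2°.

≈ 23°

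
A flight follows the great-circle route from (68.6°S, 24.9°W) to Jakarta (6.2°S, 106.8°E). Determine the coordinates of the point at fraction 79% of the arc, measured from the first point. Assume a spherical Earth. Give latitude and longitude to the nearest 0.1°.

From cos δ = sin φ₁ sin φ₂ + cos φ₁ cos φ₂ cos Δλ, the central angle is δ ≈ 1.712 rad (98.1°).
Interpolate at f = 0.79 with slerp weights a = sin((1−f)δ)/sin δ ≈ 0.355, b = sin(fδ)/sin δ ≈ 0.986.
p = a·p₁ + b·p₂ ≈ (-0.166, 0.884, -0.437); φ = arcsin(p_z) ≈ -25.94°, λ = atan2(p_y, p_x) ≈ 100.62°.

≈ (25.9°S, 100.6°E)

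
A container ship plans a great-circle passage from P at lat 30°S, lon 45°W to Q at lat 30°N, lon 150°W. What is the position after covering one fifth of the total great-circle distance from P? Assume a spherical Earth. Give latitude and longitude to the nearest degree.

Write both endpoints as unit vectors p₁, p₂ with components (cos φ cos λ, cos φ sin λ, sin φ).
The central angle between the endpoints is δ = arccos(p₁·p₂) ≈ 2.031 rad (116.4°).
Interpolate at f = 1/5 with slerp weights a = sin((1−f)δ)/sin δ ≈ 1.114, b = sin(fδ)/sin δ ≈ 0.441.
p = a·p₁ + b·p₂ ≈ (0.352, -0.873, -0.337); φ = arcsin(p_z) ≈ -19.68°, λ = atan2(p_y, p_x) ≈ -68.07°.

≈ lat 20°S, lon 68°W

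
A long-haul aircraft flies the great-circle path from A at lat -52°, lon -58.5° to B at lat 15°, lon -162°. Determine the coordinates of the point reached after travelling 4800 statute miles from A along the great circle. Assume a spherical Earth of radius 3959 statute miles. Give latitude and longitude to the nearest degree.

≈ lat -17°, lon -136°

Write both endpoints as unit vectors p₁, p₂ with components (cos φ cos λ, cos φ sin λ, sin φ).
The central angle between the endpoints is δ = arccos(p₁·p₂) ≈ 1.921 rad (110.0°). The total great-circle distance is δ·R ≈ 1.921 × 3959 ≈ 7604 mi, so the target fraction is f = 4800/7604 ≈ 0.631.
Interpolate at f ≈ 0.631 with slerp weights a = sin((1−f)δ)/sin δ ≈ 0.692, b = sin(fδ)/sin δ ≈ 0.997.
p = a·p₁ + b·p₂ ≈ (-0.693, -0.661, -0.288); φ = arcsin(p_z) ≈ -16.72°, λ = atan2(p_y, p_x) ≈ -136.35°.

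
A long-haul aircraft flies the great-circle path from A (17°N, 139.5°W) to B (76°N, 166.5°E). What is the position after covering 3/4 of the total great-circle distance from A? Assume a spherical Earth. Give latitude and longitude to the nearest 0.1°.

Write both endpoints as unit vectors p₁, p₂ with components (cos φ cos λ, cos φ sin λ, sin φ).
The central angle between the endpoints is δ = arccos(p₁·p₂) ≈ 1.138 rad (65.2°).
Interpolate at f = 3/4 with slerp weights a = sin((1−f)δ)/sin δ ≈ 0.309, b = sin(fδ)/sin δ ≈ 0.830.
p = a·p₁ + b·p₂ ≈ (-0.420, -0.145, 0.896); φ = arcsin(p_z) ≈ 63.61°, λ = atan2(p_y, p_x) ≈ -160.94°.

≈ (63.6°N, 160.9°W)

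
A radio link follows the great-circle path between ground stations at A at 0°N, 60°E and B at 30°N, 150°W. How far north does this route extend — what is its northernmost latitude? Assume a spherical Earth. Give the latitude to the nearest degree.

≈ 49°N

The great circle lies in the plane with unit normal n̂ = (p₁ × p₂)/|p₁ × p₂|.
Here n̂_z ≈ +0.655; the vertex latitude is φ_max = arccos|n̂_z| ≈ 49.1°.
Check via Clairaut: cos φ_max = |cos φ₁| · sin C = cos(0.0°)·sin(40.9°) ≈ 0.655, again giving ≈ 49.1°.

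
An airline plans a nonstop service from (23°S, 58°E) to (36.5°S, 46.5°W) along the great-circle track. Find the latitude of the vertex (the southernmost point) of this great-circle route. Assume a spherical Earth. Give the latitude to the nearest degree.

≈ 44°S

The great circle lies in the plane with unit normal n̂ = (p₁ × p₂)/|p₁ × p₂|.
Here n̂_z ≈ -0.717; the vertex latitude is φ_max = arccos|n̂_z| ≈ 44.2°.
Check via Clairaut: cos φ_max = |cos φ₁| · sin C = cos(23.0°)·sin(128.8°) ≈ 0.717, again giving ≈ 44.2°.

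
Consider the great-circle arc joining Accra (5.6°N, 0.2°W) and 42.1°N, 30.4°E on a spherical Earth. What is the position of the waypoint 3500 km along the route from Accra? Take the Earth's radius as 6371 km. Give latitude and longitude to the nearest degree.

≈ 32°N, 19°E

Write both endpoints as unit vectors p₁, p₂ with components (cos φ cos λ, cos φ sin λ, sin φ).
The central angle between the endpoints is δ = arccos(p₁·p₂) ≈ 0.794 rad (45.5°). The total great-circle distance is δ·R ≈ 0.794 × 6371 ≈ 5058 km, so the target fraction is f = 3500/5058 ≈ 0.692.
Interpolate at f ≈ 0.692 with slerp weights a = sin((1−f)δ)/sin δ ≈ 0.340, b = sin(fδ)/sin δ ≈ 0.732.
p = a·p₁ + b·p₂ ≈ (0.807, 0.274, 0.524); φ = arcsin(p_z) ≈ 31.60°, λ = atan2(p_y, p_x) ≈ 18.75°.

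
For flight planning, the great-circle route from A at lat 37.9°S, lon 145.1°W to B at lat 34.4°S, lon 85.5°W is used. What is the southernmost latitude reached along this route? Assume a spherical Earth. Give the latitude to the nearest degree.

The great circle lies in the plane with unit normal n̂ = (p₁ × p₂)/|p₁ × p₂|.
Here n̂_z ≈ +0.763; the vertex latitude is φ_max = arccos|n̂_z| ≈ 40.3°.
Check via Clairaut: cos φ_max = |cos φ₁| · sin C = cos(37.9°)·sin(104.9°) ≈ 0.763, again giving ≈ 40.3°.

≈ 40°S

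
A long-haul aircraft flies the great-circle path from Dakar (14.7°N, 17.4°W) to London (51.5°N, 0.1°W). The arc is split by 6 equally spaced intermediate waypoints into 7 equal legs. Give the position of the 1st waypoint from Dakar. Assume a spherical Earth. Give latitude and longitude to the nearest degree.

≈ 20°N, 16°W

Write both endpoints as unit vectors p₁, p₂ with components (cos φ cos λ, cos φ sin λ, sin φ).
The central angle between the endpoints is δ = arccos(p₁·p₂) ≈ 0.686 rad (39.3°).
Interpolate at f = 1/7 with slerp weights a = sin((1−f)δ)/sin δ ≈ 0.876, b = sin(fδ)/sin δ ≈ 0.154.
p = a·p₁ + b·p₂ ≈ (0.904, -0.253, 0.343); φ = arcsin(p_z) ≈ 20.07°, λ = atan2(p_y, p_x) ≈ -15.66°.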